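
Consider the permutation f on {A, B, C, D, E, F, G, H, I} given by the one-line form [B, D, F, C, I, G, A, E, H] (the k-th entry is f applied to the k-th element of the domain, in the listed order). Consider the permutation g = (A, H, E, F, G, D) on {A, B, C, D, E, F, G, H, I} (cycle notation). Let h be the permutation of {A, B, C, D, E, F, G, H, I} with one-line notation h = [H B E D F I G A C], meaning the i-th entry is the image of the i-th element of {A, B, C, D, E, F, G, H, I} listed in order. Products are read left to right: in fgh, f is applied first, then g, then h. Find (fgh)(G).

Chase G: f(G) = A; g(A) = H; h(H) = A. Hence (fgh)(G) = A.

A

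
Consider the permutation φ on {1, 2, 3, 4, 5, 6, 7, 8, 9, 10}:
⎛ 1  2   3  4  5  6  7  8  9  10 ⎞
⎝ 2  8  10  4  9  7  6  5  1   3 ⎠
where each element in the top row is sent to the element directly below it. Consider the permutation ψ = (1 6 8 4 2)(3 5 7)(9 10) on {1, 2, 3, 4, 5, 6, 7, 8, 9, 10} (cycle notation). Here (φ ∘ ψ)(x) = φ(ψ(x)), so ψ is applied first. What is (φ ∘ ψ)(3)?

9

First apply ψ: ψ(3) = 5, then φ(5) = 9. Thus (φ ∘ ψ)(3) = 9.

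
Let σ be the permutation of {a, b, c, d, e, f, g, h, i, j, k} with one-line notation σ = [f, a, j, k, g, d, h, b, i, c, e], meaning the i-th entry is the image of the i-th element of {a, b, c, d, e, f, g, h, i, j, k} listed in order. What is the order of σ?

8

The disjoint-cycle form of σ has cycle lengths 8, 2, 1.
Since disjoint cycles commute, ord(σ) = lcm(8, 2) = 8.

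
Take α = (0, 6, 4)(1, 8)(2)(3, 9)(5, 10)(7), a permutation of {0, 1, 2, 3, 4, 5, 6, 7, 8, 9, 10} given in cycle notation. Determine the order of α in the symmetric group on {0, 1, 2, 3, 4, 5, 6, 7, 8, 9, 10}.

The disjoint cycles have lengths 3, 2, 2, 2, 1, 1.
Since disjoint cycles commute, ord(α) = lcm(3, 2, 2, 2) = 6.

6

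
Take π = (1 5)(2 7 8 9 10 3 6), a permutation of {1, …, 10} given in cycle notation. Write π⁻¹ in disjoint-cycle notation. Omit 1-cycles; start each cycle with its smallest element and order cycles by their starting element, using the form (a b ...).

The inverse reverses each cycle.
Reversing each cycle of π and rotating so the smallest element leads gives (1 5)(2 6 3 10 9 8 7).

(1 5)(2 6 3 10 9 8 7)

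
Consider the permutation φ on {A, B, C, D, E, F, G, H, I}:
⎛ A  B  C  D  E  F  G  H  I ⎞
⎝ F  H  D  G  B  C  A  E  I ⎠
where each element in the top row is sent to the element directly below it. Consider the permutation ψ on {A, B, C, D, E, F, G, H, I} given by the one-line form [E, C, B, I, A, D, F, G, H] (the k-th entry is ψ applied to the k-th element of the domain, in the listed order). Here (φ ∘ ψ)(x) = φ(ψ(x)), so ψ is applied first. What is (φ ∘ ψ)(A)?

First apply ψ: ψ(A) = E, then φ(E) = B. Thus (φ ∘ ψ)(A) = B.

B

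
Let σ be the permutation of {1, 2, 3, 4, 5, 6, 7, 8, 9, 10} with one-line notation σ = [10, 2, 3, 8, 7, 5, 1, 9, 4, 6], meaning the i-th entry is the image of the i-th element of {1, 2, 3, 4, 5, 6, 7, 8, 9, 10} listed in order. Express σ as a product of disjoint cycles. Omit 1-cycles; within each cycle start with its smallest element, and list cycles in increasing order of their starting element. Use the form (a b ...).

From 1: 1 → 10 → 6 → 5 → 7 → 1, closing the cycle (1 10 6 5 7).
Continuing from each remaining unvisited element yields (1 10 6 5 7)(4 8 9).

(1 10 6 5 7)(4 8 9)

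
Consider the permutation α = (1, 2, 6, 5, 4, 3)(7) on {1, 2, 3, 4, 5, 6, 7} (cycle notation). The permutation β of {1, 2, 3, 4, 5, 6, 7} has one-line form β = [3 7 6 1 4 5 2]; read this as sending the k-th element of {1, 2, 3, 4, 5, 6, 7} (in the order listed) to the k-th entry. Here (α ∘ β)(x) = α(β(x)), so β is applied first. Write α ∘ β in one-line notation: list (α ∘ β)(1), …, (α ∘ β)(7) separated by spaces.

1 7 5 2 3 4 6

(α ∘ β)(x) = α(β(x)). Computing each image: α(β(1)) = α(3) = 1, α(β(2)) = α(7) = 7, α(β(3)) = α(6) = 5, α(β(4)) = α(1) = 2, α(β(5)) = α(4) = 3, α(β(6)) = α(5) = 4, α(β(7)) = α(2) = 6.
Hence α ∘ β = [1 7 5 2 3 4 6].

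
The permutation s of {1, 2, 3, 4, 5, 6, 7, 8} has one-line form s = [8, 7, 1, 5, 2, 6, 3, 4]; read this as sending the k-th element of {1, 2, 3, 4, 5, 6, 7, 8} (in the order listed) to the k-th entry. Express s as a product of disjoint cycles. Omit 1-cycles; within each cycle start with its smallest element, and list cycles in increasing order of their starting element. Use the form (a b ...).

(1 8 4 5 2 7 3)

Iterating s from 1 gives 1 → 8 → 4 → 5 → 2 → 7 → 3 → 1; that is the 7-cycle (1 8 4 5 2 7 3).
Continuing from each remaining unvisited element yields (1 8 4 5 2 7 3).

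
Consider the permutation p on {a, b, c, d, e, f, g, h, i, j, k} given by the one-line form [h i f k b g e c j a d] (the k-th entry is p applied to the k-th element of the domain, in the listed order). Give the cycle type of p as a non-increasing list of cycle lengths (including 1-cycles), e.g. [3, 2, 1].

[9, 2]

The disjoint cycles are (a h c f g e b i j)(d k), with lengths 9, 2 in non-increasing order.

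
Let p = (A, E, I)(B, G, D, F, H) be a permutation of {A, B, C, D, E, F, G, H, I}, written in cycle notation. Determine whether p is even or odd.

even

The cycle lengths are 5, 3, 1.
A cycle is odd iff its length is even; p has 0 even-length cycles, so sgn(p) = (−1)^0 and p is even.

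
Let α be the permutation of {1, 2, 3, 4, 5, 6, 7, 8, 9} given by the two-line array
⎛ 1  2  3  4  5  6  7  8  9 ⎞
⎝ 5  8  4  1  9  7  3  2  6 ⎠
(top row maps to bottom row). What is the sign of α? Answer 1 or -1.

In disjoint-cycle form the cycle lengths are 7, 2.
A cycle is odd iff its length is even; α has 1 even-length cycle, so sgn(α) = (−1)^1 and α is odd.

-1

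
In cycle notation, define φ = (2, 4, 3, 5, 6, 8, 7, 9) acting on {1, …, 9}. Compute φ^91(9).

9 lies in the 8-cycle (2, 4, 3, 5, 6, 8, 7, 9).
Since the cycle has length 8, φ^91 acts on it the same as φ^3 (91 mod 8 = 3).
Advancing 3 steps from 9: 9 → 2 → 4 → 3.

3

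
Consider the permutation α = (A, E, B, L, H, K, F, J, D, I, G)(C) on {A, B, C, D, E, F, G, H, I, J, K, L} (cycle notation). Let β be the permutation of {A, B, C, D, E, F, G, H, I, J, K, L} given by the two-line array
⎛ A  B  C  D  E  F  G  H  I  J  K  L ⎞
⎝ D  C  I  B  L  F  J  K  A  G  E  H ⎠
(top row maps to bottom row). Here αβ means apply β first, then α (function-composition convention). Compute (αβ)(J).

First apply β: β(J) = G, then α(G) = A. Thus (αβ)(J) = A.

A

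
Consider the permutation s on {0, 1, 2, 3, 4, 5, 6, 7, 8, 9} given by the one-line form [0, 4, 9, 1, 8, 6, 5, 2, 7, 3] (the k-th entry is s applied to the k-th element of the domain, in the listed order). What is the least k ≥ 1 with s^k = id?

14

The disjoint-cycle form of s has cycle lengths 7, 2, 1.
Since disjoint cycles commute, ord(s) = lcm(7, 2) = 14.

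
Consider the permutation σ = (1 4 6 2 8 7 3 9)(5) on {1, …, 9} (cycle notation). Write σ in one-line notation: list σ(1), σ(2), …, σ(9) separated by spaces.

Image by image: 1↦4, 2↦8, 3↦9, 4↦6, 5↦5, 6↦2, 7↦3, 8↦7, 9↦1.
Listing these in domain order gives 4 8 9 6 5 2 3 7 1.

4 8 9 6 5 2 3 7 1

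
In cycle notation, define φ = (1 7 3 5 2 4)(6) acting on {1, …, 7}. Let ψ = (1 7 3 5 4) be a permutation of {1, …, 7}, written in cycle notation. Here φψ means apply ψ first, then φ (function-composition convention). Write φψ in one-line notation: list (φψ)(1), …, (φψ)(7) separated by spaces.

3 4 2 7 1 6 5

(φψ)(x) = φ(ψ(x)). Computing each image: φ(ψ(1)) = φ(7) = 3, φ(ψ(2)) = φ(2) = 4, φ(ψ(3)) = φ(5) = 2, φ(ψ(4)) = φ(1) = 7, φ(ψ(5)) = φ(4) = 1, φ(ψ(6)) = φ(6) = 6, φ(ψ(7)) = φ(3) = 5.
Hence φψ = [3 4 2 7 1 6 5].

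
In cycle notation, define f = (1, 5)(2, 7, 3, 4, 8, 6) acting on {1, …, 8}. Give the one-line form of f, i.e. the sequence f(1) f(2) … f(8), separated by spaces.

Image by image: 1→5, 2→7, 3→4, 4→8, 5→1, 6→2, 7→3, 8→6.
Listing these in domain order gives 5 7 4 8 1 2 3 6.

5 7 4 8 1 2 3 6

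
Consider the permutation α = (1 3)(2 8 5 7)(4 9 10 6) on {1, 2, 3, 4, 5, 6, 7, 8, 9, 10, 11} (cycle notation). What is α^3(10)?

9

10 lies in the 4-cycle (4 9 10 6).
Stepping 3 places around the cycle: 10 → 6 → 4 → 9.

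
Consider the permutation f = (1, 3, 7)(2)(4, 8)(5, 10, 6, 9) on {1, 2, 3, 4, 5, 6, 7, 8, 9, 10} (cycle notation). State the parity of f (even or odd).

The cycle lengths are 4, 3, 2, 1.
A cycle of length ℓ contributes ℓ−1 transpositions, so f is a product of 3 + 2 + 1 = 6 transpositions — even.

even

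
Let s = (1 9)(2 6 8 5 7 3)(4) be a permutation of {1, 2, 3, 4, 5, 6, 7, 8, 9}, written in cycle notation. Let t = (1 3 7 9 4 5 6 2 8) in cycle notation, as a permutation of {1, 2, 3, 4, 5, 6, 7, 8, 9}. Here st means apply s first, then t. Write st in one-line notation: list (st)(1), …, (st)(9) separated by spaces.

4 2 8 5 9 1 7 6 3

For each element, apply s then t: 1 → 9 → 4; 2 → 6 → 2; 3 → 2 → 8; 4 → 4 → 5; 5 → 7 → 9; 6 → 8 → 1; 7 → 3 → 7; 8 → 5 → 6; 9 → 1 → 3.
So st in one-line form is 4 2 8 5 9 1 7 6 3.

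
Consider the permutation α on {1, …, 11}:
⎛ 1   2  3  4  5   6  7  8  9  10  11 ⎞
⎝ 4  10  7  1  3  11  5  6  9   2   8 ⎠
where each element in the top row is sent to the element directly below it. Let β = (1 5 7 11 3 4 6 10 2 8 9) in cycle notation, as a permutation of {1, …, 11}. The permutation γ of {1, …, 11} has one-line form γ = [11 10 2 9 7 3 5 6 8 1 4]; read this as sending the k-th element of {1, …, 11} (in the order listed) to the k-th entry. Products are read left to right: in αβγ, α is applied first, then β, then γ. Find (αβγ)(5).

Apply the permutations in order: α(5) = 3, then β(3) = 4, then γ(4) = 9. So (αβγ)(5) = 9.

9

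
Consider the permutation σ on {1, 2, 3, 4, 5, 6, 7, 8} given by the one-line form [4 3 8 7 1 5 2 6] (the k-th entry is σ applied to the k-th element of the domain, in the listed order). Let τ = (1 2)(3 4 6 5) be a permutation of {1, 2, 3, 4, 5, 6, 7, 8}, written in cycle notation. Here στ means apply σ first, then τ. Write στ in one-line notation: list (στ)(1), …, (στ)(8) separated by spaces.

6 4 8 7 2 3 1 5

(στ)(x) = τ(σ(x)). Computing each image: τ(σ(1)) = τ(4) = 6, τ(σ(2)) = τ(3) = 4, τ(σ(3)) = τ(8) = 8, τ(σ(4)) = τ(7) = 7, τ(σ(5)) = τ(1) = 2, τ(σ(6)) = τ(5) = 3, τ(σ(7)) = τ(2) = 1, τ(σ(8)) = τ(6) = 5.
Hence στ = [6 4 8 7 2 3 1 5].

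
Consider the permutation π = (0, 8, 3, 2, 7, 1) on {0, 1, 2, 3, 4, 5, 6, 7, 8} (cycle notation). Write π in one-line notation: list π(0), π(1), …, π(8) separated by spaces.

Each element maps to the next entry in its cycle (wrapping to the front): 0→8, 1→0, 2→7, 3→2, 4→4, 5→5, 6→6, 7→1, 8→3.
Listing these in domain order gives 8 0 7 2 4 5 6 1 3.

8 0 7 2 4 5 6 1 3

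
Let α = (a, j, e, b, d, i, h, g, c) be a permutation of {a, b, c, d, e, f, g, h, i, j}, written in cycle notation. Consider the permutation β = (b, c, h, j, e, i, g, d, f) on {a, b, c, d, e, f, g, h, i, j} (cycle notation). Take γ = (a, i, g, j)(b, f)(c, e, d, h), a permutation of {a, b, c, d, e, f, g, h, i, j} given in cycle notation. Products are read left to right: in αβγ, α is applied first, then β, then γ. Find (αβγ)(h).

Apply the permutations in order: α(h) = g, then β(g) = d, then γ(d) = h. So (αβγ)(h) = h.

h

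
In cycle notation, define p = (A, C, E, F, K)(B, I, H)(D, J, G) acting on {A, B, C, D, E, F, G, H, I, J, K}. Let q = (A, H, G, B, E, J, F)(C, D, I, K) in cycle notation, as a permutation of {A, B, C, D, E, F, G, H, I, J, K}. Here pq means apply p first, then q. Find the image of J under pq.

First apply p: p(J) = G, then q(G) = B. Thus (pq)(J) = B.

B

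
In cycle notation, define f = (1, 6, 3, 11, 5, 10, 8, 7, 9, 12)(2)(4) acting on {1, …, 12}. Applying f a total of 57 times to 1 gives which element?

7

1 lies in the 10-cycle (1, 6, 3, 11, 5, 10, 8, 7, 9, 12).
On a 10-cycle, f^10 is the identity, so f^57 = f^7 there (57 ≡ 7 mod 10).
Advancing 7 steps from 1: 1 → 6 → 3 → 11 → 5 → 10 → 8 → 7.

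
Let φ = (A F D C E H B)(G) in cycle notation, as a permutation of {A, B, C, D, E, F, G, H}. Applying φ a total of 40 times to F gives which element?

F lies in the 7-cycle (A F D C E H B).
Since the cycle has length 7, φ^40 acts on it the same as φ^5 (40 mod 7 = 5).
Stepping 5 places around the cycle: F → D → C → E → H → B.

B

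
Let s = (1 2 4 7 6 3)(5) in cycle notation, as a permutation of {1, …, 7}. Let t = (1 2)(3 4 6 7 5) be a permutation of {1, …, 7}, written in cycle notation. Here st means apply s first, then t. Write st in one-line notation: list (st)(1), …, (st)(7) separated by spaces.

1 6 2 5 3 4 7

(st)(x) = t(s(x)). Computing each image: t(s(1)) = t(2) = 1, t(s(2)) = t(4) = 6, t(s(3)) = t(1) = 2, t(s(4)) = t(7) = 5, t(s(5)) = t(5) = 3, t(s(6)) = t(3) = 4, t(s(7)) = t(6) = 7.
Hence st = [1 6 2 5 3 4 7].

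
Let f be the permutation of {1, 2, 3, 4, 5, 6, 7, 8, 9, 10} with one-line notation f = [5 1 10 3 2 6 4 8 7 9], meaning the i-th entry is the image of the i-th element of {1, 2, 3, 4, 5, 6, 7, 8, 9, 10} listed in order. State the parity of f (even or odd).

even

In disjoint-cycle form the cycle lengths are 5, 3, 1, 1.
A cycle of length ℓ contributes ℓ−1 transpositions, so f is a product of 4 + 2 = 6 transpositions — even.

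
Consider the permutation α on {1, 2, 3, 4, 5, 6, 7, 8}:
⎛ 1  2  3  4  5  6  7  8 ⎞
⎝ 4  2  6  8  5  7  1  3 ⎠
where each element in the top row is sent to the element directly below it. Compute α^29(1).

Tracing 1 → 4 → … returns to 1 after 6 steps, so 1 lies in a 6-cycle (1, 4, 8, 3, 6, 7).
On a 6-cycle, α^6 is the identity, so α^29 = α^5 there (29 ≡ 5 mod 6).
Advancing 5 steps from 1: 1 → 4 → 8 → 3 → 6 → 7.

7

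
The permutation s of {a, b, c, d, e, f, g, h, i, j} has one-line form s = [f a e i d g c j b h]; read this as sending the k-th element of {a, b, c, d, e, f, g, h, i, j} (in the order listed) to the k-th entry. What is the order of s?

8

The disjoint-cycle form of s has cycle lengths 8, 2.
The order is lcm(8, 2) = 8.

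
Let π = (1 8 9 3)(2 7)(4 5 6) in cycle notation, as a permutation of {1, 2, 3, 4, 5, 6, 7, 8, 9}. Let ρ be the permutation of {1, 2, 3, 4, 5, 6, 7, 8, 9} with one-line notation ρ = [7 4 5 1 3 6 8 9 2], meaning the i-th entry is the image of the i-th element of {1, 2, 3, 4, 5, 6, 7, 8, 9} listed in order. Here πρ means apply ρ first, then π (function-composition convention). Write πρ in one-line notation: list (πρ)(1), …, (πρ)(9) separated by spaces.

2 5 6 8 1 4 9 3 7

(πρ)(x) = π(ρ(x)). Computing each image: π(ρ(1)) = π(7) = 2, π(ρ(2)) = π(4) = 5, π(ρ(3)) = π(5) = 6, π(ρ(4)) = π(1) = 8, π(ρ(5)) = π(3) = 1, π(ρ(6)) = π(6) = 4, π(ρ(7)) = π(8) = 9, π(ρ(8)) = π(9) = 3, π(ρ(9)) = π(2) = 7.
Hence πρ = [2 5 6 8 1 4 9 3 7].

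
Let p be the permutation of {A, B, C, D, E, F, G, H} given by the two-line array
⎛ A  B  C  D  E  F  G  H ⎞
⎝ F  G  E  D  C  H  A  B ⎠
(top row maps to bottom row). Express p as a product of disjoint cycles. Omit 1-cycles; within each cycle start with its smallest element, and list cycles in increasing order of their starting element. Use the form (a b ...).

Iterating p from A gives A → F → H → B → G → A; that is the 5-cycle (A F H B G).
Repeating from the next unused element and collecting all non-trivial cycles gives (A F H B G)(C E).

(A F H B G)(C E)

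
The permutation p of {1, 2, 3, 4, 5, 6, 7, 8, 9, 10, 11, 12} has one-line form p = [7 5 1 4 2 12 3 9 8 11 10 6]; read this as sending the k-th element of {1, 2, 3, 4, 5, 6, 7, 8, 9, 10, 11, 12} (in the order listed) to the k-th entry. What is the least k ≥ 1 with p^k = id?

Decomposing into disjoint cycles gives cycle lengths 3, 2, 2, 2, 2, 1.
The order of p is the least common multiple of its cycle lengths: lcm(3, 2, 2, 2, 2) = 6.

6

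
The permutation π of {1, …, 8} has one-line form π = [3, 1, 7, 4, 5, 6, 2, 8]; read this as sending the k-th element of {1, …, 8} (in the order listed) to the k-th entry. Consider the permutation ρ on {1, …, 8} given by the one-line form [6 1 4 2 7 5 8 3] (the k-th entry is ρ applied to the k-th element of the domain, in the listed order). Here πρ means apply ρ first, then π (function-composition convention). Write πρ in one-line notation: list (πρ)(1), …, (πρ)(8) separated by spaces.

Chase each element through ρ then π: 1 → 6 → 6; 2 → 1 → 3; 3 → 4 → 4; 4 → 2 → 1; 5 → 7 → 2; 6 → 5 → 5; 7 → 8 → 8; 8 → 3 → 7.
So πρ in one-line form is 6 3 4 1 2 5 8 7.

6 3 4 1 2 5 8 7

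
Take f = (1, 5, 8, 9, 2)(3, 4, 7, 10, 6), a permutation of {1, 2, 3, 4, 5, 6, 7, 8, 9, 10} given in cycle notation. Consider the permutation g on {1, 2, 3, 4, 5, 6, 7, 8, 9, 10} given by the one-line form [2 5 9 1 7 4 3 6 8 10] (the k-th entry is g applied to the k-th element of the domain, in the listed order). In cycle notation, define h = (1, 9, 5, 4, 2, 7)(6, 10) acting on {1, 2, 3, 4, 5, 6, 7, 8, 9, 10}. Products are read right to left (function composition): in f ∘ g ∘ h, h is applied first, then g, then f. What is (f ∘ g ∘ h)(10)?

7

Apply the permutations in order: h(10) = 6, then g(6) = 4, then f(4) = 7. So (f ∘ g ∘ h)(10) = 7.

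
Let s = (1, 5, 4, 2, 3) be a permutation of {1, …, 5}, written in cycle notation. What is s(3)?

In the cycle (1, 5, 4, 2, 3), 3 is followed by 1, so s(3) = 1.

1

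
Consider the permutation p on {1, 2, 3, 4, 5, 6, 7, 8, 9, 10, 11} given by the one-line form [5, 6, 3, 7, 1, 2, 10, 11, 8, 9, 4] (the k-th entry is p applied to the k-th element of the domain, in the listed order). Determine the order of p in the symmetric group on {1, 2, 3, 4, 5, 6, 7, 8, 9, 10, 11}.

Decomposing into disjoint cycles gives cycle lengths 6, 2, 2, 1.
Since disjoint cycles commute, ord(p) = lcm(6, 2, 2) = 6.

6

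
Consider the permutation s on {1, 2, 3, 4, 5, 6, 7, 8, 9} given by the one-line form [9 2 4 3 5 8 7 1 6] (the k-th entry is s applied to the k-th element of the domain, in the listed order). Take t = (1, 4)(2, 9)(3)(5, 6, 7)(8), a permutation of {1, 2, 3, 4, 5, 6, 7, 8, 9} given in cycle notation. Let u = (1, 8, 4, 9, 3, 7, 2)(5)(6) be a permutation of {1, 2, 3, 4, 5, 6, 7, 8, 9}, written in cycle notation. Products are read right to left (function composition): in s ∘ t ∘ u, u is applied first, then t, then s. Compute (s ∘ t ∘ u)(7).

(s ∘ t ∘ u)(7) = s(t(u(7))). u(7) = 2, then t(2) = 9, then s(9) = 6, so the result is 6.

6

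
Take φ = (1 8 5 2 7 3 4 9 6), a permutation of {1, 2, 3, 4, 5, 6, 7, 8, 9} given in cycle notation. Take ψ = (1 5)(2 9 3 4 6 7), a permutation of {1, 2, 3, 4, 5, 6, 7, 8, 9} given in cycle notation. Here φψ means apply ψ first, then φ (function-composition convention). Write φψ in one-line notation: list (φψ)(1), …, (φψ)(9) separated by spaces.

For each element, apply ψ then φ: 1 → 5 → 2; 2 → 9 → 6; 3 → 4 → 9; 4 → 6 → 1; 5 → 1 → 8; 6 → 7 → 3; 7 → 2 → 7; 8 → 8 → 5; 9 → 3 → 4.
So φψ in one-line form is 2 6 9 1 8 3 7 5 4.

2 6 9 1 8 3 7 5 4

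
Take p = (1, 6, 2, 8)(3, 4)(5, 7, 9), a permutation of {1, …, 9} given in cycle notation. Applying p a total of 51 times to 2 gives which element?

2 lies in the 4-cycle (1, 6, 2, 8).
On a 4-cycle, p^4 is the identity, so p^51 = p^3 there (51 ≡ 3 mod 4).
Stepping 3 places around the cycle: 2 → 8 → 1 → 6.

6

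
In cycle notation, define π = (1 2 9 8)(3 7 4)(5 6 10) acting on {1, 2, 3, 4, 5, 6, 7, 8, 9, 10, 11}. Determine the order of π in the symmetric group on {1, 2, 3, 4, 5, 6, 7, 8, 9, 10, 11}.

12

The cycle type of π is (4, 3, 3, 1).
Since disjoint cycles commute, ord(π) = lcm(4, 3, 3) = 12.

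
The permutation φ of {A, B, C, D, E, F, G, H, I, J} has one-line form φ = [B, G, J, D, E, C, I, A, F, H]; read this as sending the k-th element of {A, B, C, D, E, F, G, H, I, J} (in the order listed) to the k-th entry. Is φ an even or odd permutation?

In disjoint-cycle form the cycle lengths are 8, 1, 1.
A cycle of length ℓ contributes ℓ−1 transpositions, so φ is a product of 7 transpositions — odd.

odd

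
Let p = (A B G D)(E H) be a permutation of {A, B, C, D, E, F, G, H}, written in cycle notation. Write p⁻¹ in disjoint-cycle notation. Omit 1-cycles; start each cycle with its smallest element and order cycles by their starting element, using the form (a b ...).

(A D G B)(E H)

If p sends a → b within a cycle, p⁻¹ sends b → a; equivalently, reverse each cycle.
After reversing and putting each cycle's least element first, p⁻¹ = (A D G B)(E H).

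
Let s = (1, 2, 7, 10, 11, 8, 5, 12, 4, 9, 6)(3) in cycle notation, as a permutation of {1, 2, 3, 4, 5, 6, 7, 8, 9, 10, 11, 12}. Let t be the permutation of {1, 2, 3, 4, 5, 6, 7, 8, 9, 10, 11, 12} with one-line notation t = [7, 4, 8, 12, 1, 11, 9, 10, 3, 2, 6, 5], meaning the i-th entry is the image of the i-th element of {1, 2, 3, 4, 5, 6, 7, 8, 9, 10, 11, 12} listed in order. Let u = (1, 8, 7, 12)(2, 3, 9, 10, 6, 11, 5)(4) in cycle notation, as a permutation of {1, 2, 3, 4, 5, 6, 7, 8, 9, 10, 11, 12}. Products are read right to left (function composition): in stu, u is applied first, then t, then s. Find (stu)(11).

2

Apply the permutations in order: u(11) = 5, then t(5) = 1, then s(1) = 2. So (stu)(11) = 2.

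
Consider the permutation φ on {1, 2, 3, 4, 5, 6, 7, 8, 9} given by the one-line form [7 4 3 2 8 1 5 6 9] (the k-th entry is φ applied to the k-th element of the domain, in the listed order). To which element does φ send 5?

5 is element number 5 of the domain, and entry number 5 of the one-line form is 8, so φ(5) = 8.

8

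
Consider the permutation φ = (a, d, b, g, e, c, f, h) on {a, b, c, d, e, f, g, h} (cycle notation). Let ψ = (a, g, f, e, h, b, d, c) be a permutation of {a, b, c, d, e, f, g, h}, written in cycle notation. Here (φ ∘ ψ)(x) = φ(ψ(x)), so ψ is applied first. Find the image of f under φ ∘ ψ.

c

First apply ψ: ψ(f) = e, then φ(e) = c. Thus (φ ∘ ψ)(f) = c.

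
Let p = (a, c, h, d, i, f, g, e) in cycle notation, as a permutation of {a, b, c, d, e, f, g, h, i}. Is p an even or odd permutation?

The cycle lengths are 8, 1.
A cycle of length ℓ contributes ℓ−1 transpositions, so p is a product of 7 transpositions — odd.

odd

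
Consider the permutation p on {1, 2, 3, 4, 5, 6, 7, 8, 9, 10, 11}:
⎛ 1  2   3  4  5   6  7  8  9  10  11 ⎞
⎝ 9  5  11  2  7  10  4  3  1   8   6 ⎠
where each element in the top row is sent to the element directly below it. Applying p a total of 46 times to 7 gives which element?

2

Tracing 7 → 4 → … returns to 7 after 4 steps, so 7 lies in a 4-cycle (2 5 7 4).
Since the cycle has length 4, p^46 acts on it the same as p^2 (46 mod 4 = 2).
Stepping 2 places around the cycle: 7 → 4 → 2.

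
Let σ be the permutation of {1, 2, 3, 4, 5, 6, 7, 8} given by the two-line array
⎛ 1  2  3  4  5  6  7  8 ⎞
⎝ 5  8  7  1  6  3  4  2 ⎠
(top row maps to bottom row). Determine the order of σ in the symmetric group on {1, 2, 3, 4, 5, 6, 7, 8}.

Writing σ as disjoint cycles, the cycle lengths are 6, 2.
The order of σ is the least common multiple of its cycle lengths: lcm(6, 2) = 6.

6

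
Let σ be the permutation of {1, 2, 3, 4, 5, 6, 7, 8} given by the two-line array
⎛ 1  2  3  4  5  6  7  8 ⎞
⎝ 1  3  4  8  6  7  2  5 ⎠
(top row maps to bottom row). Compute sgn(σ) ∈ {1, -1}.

In disjoint-cycle form the cycle lengths are 7, 1.
A cycle is odd iff its length is even; σ has 0 even-length cycles, so sgn(σ) = (−1)^0 and σ is even.

1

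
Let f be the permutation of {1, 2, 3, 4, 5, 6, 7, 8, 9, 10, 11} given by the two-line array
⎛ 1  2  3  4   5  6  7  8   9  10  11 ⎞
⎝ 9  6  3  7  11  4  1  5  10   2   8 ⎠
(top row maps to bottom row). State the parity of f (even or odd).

even

In disjoint-cycle form the cycle lengths are 7, 3, 1.
A cycle of length ℓ contributes ℓ−1 transpositions, so f is a product of 6 + 2 = 8 transpositions — even.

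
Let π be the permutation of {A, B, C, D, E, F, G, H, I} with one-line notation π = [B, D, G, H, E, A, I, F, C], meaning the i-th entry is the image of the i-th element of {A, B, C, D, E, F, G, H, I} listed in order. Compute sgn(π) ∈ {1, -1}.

1

In disjoint-cycle form the cycle lengths are 5, 3, 1.
A cycle of length ℓ contributes ℓ−1 transpositions, so π is a product of 4 + 2 = 6 transpositions — even.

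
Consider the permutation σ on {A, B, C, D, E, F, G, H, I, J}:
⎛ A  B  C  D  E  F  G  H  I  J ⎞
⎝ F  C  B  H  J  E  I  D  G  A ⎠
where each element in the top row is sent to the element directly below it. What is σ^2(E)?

A

Tracing E → J → … returns to E after 4 steps, so E lies in a 4-cycle (A F E J).
Stepping 2 places around the cycle: E → J → A.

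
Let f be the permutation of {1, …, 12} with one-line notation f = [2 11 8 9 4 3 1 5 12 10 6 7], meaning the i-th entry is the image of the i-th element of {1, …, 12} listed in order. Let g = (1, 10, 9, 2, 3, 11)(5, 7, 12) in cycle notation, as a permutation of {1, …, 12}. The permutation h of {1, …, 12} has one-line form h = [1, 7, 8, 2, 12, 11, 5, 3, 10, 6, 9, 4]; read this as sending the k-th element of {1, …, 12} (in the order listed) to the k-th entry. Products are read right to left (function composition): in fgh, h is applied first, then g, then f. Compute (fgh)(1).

10

Chase 1: h(1) = 1; g(1) = 10; f(10) = 10. Hence (fgh)(1) = 10.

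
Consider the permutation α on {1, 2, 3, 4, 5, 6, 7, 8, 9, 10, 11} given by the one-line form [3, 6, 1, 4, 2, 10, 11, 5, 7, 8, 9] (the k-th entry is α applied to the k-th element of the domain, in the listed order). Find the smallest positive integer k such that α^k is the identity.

The disjoint-cycle form of α has cycle lengths 5, 3, 2, 1.
The order of α is the least common multiple of its cycle lengths: lcm(5, 3, 2) = 30.

30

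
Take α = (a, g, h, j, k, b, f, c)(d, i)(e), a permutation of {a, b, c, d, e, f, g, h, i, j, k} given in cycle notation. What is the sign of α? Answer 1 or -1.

1

The cycle lengths are 8, 2, 1.
A cycle is odd iff its length is even; α has 2 even-length cycles, so sgn(α) = (−1)^2 and α is even.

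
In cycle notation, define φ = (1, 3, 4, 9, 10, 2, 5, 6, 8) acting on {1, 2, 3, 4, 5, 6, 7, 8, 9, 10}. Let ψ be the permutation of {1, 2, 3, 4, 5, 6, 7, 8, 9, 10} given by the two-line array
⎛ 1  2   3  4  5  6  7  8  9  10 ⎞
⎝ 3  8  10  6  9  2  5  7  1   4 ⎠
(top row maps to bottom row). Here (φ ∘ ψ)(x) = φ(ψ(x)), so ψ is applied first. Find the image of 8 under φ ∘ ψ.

ψ(8) = 7, then φ(7) = 7; composing gives (φ ∘ ψ)(8) = 7.

7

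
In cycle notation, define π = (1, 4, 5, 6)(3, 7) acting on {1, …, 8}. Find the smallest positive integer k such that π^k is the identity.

4

The disjoint cycles have lengths 4, 2, 1, 1.
Since disjoint cycles commute, ord(π) = lcm(4, 2) = 4.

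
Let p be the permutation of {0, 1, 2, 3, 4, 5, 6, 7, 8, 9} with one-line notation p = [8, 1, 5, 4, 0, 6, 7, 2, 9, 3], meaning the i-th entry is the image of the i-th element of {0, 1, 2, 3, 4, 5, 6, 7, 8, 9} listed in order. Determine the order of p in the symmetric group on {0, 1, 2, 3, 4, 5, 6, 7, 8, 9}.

Decomposing into disjoint cycles gives cycle lengths 5, 4, 1.
The order is lcm(5, 4) = 20.

20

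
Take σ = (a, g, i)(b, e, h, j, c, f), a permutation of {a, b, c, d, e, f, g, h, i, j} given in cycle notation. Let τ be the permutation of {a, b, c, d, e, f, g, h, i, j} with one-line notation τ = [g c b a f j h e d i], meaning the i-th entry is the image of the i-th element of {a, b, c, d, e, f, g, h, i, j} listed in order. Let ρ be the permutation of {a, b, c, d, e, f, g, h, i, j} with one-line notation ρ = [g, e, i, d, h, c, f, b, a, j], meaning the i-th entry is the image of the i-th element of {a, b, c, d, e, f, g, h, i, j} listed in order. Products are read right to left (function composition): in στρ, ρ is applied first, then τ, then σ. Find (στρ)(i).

Apply the permutations in order: ρ(i) = a, then τ(a) = g, then σ(g) = i. So (στρ)(i) = i.

i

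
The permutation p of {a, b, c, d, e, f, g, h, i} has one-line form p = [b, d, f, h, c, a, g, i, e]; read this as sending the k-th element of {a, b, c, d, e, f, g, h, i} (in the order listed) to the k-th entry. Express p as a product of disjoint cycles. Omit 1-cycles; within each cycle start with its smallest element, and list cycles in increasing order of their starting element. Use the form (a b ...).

Start at a and follow images: a → b → d → h → i → e → c → f → a, giving the cycle (a b d h i e c f).
Repeating from the next unused element and collecting all non-trivial cycles gives (a b d h i e c f).

(a b d h i e c f)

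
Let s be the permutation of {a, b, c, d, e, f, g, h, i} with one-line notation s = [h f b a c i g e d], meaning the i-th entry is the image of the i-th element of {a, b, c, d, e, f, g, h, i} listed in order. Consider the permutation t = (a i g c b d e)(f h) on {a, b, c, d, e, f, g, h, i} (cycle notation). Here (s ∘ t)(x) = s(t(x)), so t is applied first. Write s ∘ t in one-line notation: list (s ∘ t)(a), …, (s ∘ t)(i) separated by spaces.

For each element, apply t then s: a → i → d; b → d → a; c → b → f; d → e → c; e → a → h; f → h → e; g → c → b; h → f → i; i → g → g.
So s ∘ t in one-line form is d a f c h e b i g.

d a f c h e b i g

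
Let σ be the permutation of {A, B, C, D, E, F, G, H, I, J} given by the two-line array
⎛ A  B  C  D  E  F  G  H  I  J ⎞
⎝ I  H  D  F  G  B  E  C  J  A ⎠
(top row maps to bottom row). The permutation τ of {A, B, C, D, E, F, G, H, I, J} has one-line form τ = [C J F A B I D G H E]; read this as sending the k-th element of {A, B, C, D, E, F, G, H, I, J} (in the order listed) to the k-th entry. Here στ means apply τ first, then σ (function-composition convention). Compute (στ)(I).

C

First apply τ: τ(I) = H, then σ(H) = C. Thus (στ)(I) = C.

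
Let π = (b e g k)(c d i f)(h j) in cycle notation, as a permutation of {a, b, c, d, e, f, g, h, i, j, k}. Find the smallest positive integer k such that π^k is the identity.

The disjoint cycles have lengths 4, 4, 2, 1.
The order is lcm(4, 4, 2) = 4.

4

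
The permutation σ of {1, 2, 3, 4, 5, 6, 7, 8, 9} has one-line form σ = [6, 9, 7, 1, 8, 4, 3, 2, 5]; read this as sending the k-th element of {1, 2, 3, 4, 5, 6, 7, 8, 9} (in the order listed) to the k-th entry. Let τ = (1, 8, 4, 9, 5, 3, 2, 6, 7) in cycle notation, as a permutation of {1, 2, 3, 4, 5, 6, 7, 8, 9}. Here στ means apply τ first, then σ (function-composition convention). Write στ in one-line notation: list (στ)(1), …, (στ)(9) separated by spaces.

For each element, apply τ then σ: 1 → 8 → 2; 2 → 6 → 4; 3 → 2 → 9; 4 → 9 → 5; 5 → 3 → 7; 6 → 7 → 3; 7 → 1 → 6; 8 → 4 → 1; 9 → 5 → 8.
So στ in one-line form is 2 4 9 5 7 3 6 1 8.

2 4 9 5 7 3 6 1 8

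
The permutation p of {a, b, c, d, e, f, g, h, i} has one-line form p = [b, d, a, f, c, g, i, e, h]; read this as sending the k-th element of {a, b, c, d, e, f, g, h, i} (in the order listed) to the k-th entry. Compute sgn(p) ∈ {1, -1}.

1

In disjoint-cycle form the cycle lengths are 9.
A cycle is odd iff its length is even; p has 0 even-length cycles, so sgn(p) = (−1)^0 and p is even.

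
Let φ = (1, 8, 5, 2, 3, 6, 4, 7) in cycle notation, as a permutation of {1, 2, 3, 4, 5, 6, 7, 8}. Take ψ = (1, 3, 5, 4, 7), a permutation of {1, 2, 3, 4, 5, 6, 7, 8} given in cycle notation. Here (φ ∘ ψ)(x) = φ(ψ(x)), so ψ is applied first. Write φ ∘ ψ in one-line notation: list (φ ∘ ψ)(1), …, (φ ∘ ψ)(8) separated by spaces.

(φ ∘ ψ)(x) = φ(ψ(x)). Computing each image: φ(ψ(1)) = φ(3) = 6, φ(ψ(2)) = φ(2) = 3, φ(ψ(3)) = φ(5) = 2, φ(ψ(4)) = φ(7) = 1, φ(ψ(5)) = φ(4) = 7, φ(ψ(6)) = φ(6) = 4, φ(ψ(7)) = φ(1) = 8, φ(ψ(8)) = φ(8) = 5.
Hence φ ∘ ψ = [6 3 2 1 7 4 8 5].

6 3 2 1 7 4 8 5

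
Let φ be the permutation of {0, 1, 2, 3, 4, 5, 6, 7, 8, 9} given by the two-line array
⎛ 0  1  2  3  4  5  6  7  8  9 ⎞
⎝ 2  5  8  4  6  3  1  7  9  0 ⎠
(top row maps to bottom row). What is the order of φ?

20

Writing φ as disjoint cycles, the cycle lengths are 5, 4, 1.
The order is lcm(5, 4) = 20.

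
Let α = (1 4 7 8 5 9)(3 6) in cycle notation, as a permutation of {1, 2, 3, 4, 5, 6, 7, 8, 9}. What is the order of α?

The cycle type of α is (6, 2, 1).
Since disjoint cycles commute, ord(α) = lcm(6, 2) = 6.

6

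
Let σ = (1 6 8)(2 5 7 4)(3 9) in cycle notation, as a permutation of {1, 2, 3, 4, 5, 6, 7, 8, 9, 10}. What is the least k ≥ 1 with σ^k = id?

The disjoint cycles have lengths 4, 3, 2, 1.
The order is lcm(4, 3, 2) = 12.

12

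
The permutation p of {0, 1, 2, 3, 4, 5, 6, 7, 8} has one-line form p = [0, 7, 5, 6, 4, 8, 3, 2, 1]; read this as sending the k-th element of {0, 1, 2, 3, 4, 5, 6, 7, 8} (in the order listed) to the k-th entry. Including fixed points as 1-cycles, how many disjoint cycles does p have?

The cycle decomposition is (0)(1, 7, 2, 5, 8)(3, 6)(4), which has 4 cycles (counting 1-cycles).

4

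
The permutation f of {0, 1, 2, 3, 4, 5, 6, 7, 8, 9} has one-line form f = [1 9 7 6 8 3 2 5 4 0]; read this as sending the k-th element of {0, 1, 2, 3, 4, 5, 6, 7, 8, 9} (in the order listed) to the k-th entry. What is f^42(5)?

6

Tracing 5 → 3 → … returns to 5 after 5 steps, so 5 lies in a 5-cycle (2, 7, 5, 3, 6).
On a 5-cycle, f^5 is the identity, so f^42 = f^2 there (42 ≡ 2 mod 5).
Advancing 2 steps from 5: 5 → 3 → 6.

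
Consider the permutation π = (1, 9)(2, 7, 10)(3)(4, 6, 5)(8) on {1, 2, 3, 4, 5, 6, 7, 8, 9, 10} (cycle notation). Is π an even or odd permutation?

The cycle lengths are 3, 3, 2, 1, 1.
A cycle of length ℓ contributes ℓ−1 transpositions, so π is a product of 2 + 2 + 1 = 5 transpositions — odd.

odd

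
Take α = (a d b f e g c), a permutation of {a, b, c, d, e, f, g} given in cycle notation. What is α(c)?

Within (a d b f e g c), c ↦ a.

a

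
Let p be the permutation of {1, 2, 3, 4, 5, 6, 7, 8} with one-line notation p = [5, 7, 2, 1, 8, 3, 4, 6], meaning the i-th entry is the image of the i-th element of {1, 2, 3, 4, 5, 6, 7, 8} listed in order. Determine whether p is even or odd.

In disjoint-cycle form the cycle lengths are 8.
A cycle is odd iff its length is even; p has 1 even-length cycle, so sgn(p) = (−1)^1 and p is odd.

odd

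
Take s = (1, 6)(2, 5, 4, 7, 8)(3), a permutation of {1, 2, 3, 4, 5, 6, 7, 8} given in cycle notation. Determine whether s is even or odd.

The cycle lengths are 5, 2, 1.
A cycle is odd iff its length is even; s has 1 even-length cycle, so sgn(s) = (−1)^1 and s is odd.

odd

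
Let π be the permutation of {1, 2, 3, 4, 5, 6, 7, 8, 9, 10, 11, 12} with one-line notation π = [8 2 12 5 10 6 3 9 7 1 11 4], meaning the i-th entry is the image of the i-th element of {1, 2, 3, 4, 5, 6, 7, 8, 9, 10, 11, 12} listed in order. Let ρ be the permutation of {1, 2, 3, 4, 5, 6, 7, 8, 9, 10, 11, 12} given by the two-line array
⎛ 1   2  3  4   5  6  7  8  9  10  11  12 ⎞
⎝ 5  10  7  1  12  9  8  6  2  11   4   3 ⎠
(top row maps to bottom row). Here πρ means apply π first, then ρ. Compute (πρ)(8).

2

(πρ)(8) = ρ(π(8)). π(8) = 9, then ρ(9) = 2. So (πρ)(8) = 2.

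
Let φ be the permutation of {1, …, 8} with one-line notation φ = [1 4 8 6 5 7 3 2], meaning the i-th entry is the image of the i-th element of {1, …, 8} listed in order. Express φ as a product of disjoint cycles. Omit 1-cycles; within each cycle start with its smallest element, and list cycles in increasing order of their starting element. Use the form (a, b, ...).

Iterating φ from 2 gives 2 → 4 → 6 → 7 → 3 → 8 → 2; that is the 6-cycle (2, 4, 6, 7, 3, 8).
Continuing from each remaining unvisited element yields (2, 4, 6, 7, 3, 8).

(2, 4, 6, 7, 3, 8)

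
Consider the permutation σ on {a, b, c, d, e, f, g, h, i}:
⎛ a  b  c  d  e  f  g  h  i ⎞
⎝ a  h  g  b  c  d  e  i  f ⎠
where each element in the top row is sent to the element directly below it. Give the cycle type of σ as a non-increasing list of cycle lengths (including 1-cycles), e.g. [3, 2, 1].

[5, 3, 1]

The disjoint cycles are (a)(b, h, i, f, d)(c, g, e), with lengths 5, 3, 1 in non-increasing order.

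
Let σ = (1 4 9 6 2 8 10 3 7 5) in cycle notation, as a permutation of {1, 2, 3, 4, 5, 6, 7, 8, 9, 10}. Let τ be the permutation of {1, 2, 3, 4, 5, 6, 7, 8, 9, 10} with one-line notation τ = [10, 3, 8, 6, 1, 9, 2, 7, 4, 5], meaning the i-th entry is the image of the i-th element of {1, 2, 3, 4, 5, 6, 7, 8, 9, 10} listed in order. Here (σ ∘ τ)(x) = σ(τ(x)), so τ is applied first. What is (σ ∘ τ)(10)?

1

τ(10) = 5, then σ(5) = 1; composing gives (σ ∘ τ)(10) = 1.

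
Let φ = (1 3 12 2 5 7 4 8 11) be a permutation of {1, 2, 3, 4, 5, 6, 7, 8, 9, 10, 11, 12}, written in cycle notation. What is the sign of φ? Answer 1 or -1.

The cycle lengths are 9, 1, 1, 1.
A cycle is odd iff its length is even; φ has 0 even-length cycles, so sgn(φ) = (−1)^0 and φ is even.

1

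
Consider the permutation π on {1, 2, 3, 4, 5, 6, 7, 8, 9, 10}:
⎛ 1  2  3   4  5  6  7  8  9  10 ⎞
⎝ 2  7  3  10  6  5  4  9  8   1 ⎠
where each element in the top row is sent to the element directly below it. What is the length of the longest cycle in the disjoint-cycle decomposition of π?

Decomposing into disjoint cycles gives (1, 2, 7, 4, 10)(5, 6)(8, 9); the longest has length 5.

5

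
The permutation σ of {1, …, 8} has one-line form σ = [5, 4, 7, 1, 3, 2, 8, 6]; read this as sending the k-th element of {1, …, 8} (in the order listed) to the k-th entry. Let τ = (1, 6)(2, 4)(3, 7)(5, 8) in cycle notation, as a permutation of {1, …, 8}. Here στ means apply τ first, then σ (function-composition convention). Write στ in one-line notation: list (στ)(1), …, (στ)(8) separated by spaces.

(στ)(x) = σ(τ(x)). Computing each image: σ(τ(1)) = σ(6) = 2, σ(τ(2)) = σ(4) = 1, σ(τ(3)) = σ(7) = 8, σ(τ(4)) = σ(2) = 4, σ(τ(5)) = σ(8) = 6, σ(τ(6)) = σ(1) = 5, σ(τ(7)) = σ(3) = 7, σ(τ(8)) = σ(5) = 3.
Hence στ = [2 1 8 4 6 5 7 3].

2 1 8 4 6 5 7 3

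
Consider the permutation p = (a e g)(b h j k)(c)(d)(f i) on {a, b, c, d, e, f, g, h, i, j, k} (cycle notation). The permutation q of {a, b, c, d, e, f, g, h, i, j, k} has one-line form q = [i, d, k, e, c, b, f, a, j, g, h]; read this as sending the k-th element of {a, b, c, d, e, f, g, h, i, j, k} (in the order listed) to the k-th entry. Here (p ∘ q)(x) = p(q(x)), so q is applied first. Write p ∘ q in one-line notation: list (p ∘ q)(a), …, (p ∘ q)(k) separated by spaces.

(p ∘ q)(x) = p(q(x)). Computing each image: p(q(a)) = p(i) = f, p(q(b)) = p(d) = d, p(q(c)) = p(k) = b, p(q(d)) = p(e) = g, p(q(e)) = p(c) = c, p(q(f)) = p(b) = h, p(q(g)) = p(f) = i, p(q(h)) = p(a) = e, p(q(i)) = p(j) = k, p(q(j)) = p(g) = a, p(q(k)) = p(h) = j.
Hence p ∘ q = [f d b g c h i e k a j].

f d b g c h i e k a j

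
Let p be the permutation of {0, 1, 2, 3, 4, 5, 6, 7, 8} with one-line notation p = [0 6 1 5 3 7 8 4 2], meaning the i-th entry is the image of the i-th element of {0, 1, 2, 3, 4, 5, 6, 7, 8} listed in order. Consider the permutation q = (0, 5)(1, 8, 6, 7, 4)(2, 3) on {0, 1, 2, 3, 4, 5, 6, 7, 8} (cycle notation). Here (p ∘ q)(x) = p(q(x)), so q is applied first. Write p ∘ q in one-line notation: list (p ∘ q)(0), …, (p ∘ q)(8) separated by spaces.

7 2 5 1 6 0 4 3 8

Chase each element through q then p: 0 → 5 → 7; 1 → 8 → 2; 2 → 3 → 5; 3 → 2 → 1; 4 → 1 → 6; 5 → 0 → 0; 6 → 7 → 4; 7 → 4 → 3; 8 → 6 → 8.
So p ∘ q in one-line form is 7 2 5 1 6 0 4 3 8.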